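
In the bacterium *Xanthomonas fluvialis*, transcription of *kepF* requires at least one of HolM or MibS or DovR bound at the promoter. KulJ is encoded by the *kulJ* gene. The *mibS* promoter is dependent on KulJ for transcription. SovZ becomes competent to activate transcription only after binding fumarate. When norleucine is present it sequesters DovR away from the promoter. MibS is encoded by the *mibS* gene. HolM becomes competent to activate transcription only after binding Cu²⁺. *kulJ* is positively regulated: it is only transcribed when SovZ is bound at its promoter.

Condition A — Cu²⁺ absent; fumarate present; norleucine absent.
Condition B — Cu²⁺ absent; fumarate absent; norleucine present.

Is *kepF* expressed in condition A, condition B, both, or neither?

Condition A:
Cu²⁺ is absent, so HolM is inactive.
Fumarate is present, so SovZ is active.
No repressor is bound and SovZ is active, so *kulJ* is transcribed.
So KulJ is produced and active.
No repressor is bound and KulJ is active, so *mibS* is transcribed.
So MibS is produced and active.
Norleucine is absent, so DovR is active.
Activator MibS is present, so *kepF* is transcribed.
→ *kepF* is ON in A.
Condition B:
Cu²⁺ is absent, so HolM is inactive.
Fumarate is absent, so SovZ is inactive.
Required activator SovZ is absent, so *kulJ* is not transcribed.
So KulJ is not produced.
Required activator KulJ is absent, so *mibS* is not transcribed.
So MibS is not produced.
Norleucine is present, so DovR is inactive.
No activator is available at the *kepF* promoter, so *kepF* is not transcribed.
→ *kepF* is OFF in B.

A only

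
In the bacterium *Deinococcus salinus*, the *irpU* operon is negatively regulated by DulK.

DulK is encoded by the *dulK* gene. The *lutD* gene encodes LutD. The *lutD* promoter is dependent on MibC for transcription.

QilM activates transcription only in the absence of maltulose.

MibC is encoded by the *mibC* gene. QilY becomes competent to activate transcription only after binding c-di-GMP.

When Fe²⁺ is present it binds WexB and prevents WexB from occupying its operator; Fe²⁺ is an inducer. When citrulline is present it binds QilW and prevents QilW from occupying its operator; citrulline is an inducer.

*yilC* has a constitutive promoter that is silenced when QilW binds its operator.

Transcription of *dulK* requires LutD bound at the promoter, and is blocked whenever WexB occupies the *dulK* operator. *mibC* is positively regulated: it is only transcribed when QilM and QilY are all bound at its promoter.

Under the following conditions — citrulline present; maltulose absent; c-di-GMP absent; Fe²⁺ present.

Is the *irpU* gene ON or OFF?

ON

Maltulose is absent, so QilM is active.
c-di-GMP is absent, so QilY is inactive.
Required activator QilY is absent, so *mibC* is not transcribed.
So MibC is not produced.
Required activator MibC is absent, so *lutD* is not transcribed.
So LutD is not produced.
Fe²⁺ is present, so WexB is inactive.
Required activator LutD is absent, so *dulK* is not transcribed.
So DulK is not produced.
With no repressor bound, *irpU* is transcribed.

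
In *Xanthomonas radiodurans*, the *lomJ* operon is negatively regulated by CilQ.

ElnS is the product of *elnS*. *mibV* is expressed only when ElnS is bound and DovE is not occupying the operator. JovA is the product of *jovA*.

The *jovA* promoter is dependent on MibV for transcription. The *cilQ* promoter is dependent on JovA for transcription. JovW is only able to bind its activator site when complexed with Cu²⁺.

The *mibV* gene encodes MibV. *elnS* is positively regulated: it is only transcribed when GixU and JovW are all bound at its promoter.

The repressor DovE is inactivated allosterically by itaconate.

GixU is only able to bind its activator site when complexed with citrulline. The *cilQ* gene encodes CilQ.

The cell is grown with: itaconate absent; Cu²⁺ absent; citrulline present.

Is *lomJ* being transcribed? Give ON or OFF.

Citrulline is present, so GixU is active.
Cu²⁺ is absent, so JovW is inactive.
Required activator JovW is absent, so *elnS* is not transcribed.
So ElnS is not produced.
Itaconate is absent, so DovE is active.
With repressor DovE bound, *mibV* is not transcribed.
So MibV is not produced.
Required activator MibV is absent, so *jovA* is not transcribed.
So JovA is not produced.
Required activator JovA is absent, so *cilQ* is not transcribed.
So CilQ is not produced.
With no repressor bound, *lomJ* is transcribed.

ON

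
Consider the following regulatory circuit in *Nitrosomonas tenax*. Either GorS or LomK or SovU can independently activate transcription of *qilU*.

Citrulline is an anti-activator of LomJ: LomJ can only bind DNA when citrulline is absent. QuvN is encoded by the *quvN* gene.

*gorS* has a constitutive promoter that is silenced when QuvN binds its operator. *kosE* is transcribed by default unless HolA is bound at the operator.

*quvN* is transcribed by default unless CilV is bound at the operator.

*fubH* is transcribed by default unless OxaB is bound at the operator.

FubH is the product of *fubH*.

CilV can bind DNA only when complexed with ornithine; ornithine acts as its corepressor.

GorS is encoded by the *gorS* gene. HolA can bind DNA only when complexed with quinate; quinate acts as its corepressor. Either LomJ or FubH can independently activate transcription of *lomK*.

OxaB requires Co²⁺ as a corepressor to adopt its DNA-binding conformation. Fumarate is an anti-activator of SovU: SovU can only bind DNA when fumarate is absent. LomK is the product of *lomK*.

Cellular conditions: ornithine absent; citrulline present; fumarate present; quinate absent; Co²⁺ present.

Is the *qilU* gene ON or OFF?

OFF

Ornithine is absent, so CilV is inactive.
With no repressor bound, *quvN* is transcribed.
So QuvN is produced and active.
With repressor QuvN bound, *gorS* is not transcribed.
So GorS is not produced.
Citrulline is present, so LomJ is inactive.
Co²⁺ is present, so OxaB is active.
With repressor OxaB bound, *fubH* is not transcribed.
So FubH is not produced.
No activator is available at the *lomK* promoter, so *lomK* is not transcribed.
So LomK is not produced.
Fumarate is present, so SovU is inactive.
No activator is available at the *qilU* promoter, so *qilU* is not transcribed.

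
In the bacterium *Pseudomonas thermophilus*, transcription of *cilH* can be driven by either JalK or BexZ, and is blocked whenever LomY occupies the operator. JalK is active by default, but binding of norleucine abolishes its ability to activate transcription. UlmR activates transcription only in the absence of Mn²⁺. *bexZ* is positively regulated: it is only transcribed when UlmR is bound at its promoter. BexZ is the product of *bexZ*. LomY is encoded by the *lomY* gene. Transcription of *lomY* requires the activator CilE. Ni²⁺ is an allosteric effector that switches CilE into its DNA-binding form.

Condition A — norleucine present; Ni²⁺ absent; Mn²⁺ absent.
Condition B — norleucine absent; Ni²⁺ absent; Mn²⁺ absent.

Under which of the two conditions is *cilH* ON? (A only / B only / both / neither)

both

Condition A:
Norleucine is present, so JalK is inactive.
Ni²⁺ is absent, so CilE is inactive.
Required activator CilE is absent, so *lomY* is not transcribed.
So LomY is not produced.
Mn²⁺ is absent, so UlmR is active.
No repressor is bound and UlmR is active, so *bexZ* is transcribed.
So BexZ is produced and active.
Activator BexZ is present, so *cilH* is transcribed.
→ *cilH* is ON in A.
Condition B:
Norleucine is absent, so JalK is active.
Ni²⁺ is absent, so CilE is inactive.
Required activator CilE is absent, so *lomY* is not transcribed.
So LomY is not produced.
Mn²⁺ is absent, so UlmR is active.
No repressor is bound and UlmR is active, so *bexZ* is transcribed.
So BexZ is produced and active.
Activator JalK is present, so *cilH* is transcribed.
→ *cilH* is ON in B.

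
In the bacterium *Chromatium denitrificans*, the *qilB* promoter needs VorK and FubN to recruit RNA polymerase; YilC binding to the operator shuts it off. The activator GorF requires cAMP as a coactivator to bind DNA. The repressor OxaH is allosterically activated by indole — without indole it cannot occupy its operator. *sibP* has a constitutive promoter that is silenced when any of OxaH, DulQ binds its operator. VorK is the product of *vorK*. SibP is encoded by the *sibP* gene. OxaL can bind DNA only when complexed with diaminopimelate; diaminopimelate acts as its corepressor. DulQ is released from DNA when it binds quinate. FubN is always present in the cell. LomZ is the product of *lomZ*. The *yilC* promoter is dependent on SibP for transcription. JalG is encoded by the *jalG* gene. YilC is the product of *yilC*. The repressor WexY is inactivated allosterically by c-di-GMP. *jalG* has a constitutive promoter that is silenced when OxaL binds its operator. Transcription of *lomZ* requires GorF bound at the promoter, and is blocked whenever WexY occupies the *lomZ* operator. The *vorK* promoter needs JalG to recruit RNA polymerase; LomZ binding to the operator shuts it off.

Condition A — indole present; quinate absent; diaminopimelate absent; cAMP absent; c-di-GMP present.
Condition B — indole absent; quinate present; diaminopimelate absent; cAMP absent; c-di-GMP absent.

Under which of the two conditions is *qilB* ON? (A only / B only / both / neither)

A only

Condition A:
Indole is present, so OxaH is active.
Quinate is absent, so DulQ is active.
With repressor OxaH bound, *sibP* is not transcribed.
So SibP is not produced.
Required activator SibP is absent, so *yilC* is not transcribed.
So YilC is not produced.
Diaminopimelate is absent, so OxaL is inactive.
With no repressor bound, *jalG* is transcribed.
So JalG is produced and active.
cAMP is absent, so GorF is inactive.
c-di-GMP is present, so WexY is inactive.
Required activator GorF is absent, so *lomZ* is not transcribed.
So LomZ is not produced.
No repressor is bound and JalG is active, so *vorK* is transcribed.
So VorK is produced and active.
FubN is produced constitutively and is active.
No repressor is bound and VorK and FubN are active, so *qilB* is transcribed.
→ *qilB* is ON in A.
Condition B:
Indole is absent, so OxaH is inactive.
Quinate is present, so DulQ is inactive.
With no repressor bound, *sibP* is transcribed.
So SibP is produced and active.
No repressor is bound and SibP is active, so *yilC* is transcribed.
So YilC is produced and active.
Diaminopimelate is absent, so OxaL is inactive.
With no repressor bound, *jalG* is transcribed.
So JalG is produced and active.
cAMP is absent, so GorF is inactive.
c-di-GMP is absent, so WexY is active.
With repressor WexY bound, *lomZ* is not transcribed.
So LomZ is not produced.
No repressor is bound and JalG is active, so *vorK* is transcribed.
So VorK is produced and active.
FubN is produced constitutively and is active.
With repressor YilC bound, *qilB* is not transcribed.
→ *qilB* is OFF in B.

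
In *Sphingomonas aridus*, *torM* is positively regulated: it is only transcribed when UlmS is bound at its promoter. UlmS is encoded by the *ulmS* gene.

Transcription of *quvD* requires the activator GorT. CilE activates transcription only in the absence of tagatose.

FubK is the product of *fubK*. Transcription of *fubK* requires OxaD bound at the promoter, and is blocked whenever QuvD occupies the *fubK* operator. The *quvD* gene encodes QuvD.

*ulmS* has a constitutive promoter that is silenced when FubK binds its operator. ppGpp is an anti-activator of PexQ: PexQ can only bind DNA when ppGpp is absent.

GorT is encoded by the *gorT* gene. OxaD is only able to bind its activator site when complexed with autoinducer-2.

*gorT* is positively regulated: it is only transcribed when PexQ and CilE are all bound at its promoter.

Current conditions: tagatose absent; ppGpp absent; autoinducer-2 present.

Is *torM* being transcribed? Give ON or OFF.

ON

ppGpp is absent, so PexQ is active.
Tagatose is absent, so CilE is active.
No repressor is bound and PexQ and CilE are active, so *gorT* is transcribed.
So GorT is produced and active.
No repressor is bound and GorT is active, so *quvD* is transcribed.
So QuvD is produced and active.
Autoinducer-2 is present, so OxaD is active.
With repressor QuvD bound, *fubK* is not transcribed.
So FubK is not produced.
With no repressor bound, *ulmS* is transcribed.
So UlmS is produced and active.
No repressor is bound and UlmS is active, so *torM* is transcribed.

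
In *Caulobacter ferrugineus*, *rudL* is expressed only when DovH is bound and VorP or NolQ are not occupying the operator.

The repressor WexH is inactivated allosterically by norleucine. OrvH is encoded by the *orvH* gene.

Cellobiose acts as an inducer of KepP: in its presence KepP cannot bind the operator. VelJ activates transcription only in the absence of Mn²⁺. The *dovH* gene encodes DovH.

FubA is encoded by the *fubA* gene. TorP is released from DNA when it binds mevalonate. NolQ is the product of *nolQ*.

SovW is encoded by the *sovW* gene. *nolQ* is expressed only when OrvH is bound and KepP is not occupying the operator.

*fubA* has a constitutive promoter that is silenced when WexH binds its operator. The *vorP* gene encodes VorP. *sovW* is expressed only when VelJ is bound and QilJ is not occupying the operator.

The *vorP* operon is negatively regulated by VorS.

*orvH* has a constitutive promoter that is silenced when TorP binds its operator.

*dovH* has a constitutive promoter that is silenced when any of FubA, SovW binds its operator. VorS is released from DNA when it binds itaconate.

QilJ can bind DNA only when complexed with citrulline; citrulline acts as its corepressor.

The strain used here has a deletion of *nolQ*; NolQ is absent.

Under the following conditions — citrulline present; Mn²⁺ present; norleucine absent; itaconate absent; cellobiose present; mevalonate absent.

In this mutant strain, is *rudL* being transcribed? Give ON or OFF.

ON

Itaconate is absent, so VorS is active.
With repressor VorS bound, *vorP* is not transcribed.
So VorP is not produced.
Norleucine is absent, so WexH is active.
With repressor WexH bound, *fubA* is not transcribed.
So FubA is not produced.
Mn²⁺ is present, so VelJ is inactive.
Citrulline is present, so QilJ is active.
With repressor QilJ bound, *sovW* is not transcribed.
So SovW is not produced.
With no repressor bound, *dovH* is transcribed.
So DovH is produced and active.
NolQ is non-functional in this strain, so it has no effect.
No repressor is bound and DovH is active, so *rudL* is transcribed.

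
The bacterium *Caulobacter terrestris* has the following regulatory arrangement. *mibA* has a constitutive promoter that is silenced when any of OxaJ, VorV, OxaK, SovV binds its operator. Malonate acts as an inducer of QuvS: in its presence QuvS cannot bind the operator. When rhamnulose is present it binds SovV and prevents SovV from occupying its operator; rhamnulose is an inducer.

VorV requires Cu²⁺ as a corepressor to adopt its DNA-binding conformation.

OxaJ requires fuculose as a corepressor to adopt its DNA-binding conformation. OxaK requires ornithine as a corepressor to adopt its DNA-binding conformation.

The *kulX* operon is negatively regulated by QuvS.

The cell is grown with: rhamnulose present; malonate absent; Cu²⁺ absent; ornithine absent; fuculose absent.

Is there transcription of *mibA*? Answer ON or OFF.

Fuculose is absent, so OxaJ is inactive.
Cu²⁺ is absent, so VorV is inactive.
Ornithine is absent, so OxaK is inactive.
Rhamnulose is present, so SovV is inactive.
With no repressor bound, *mibA* is transcribed.

ON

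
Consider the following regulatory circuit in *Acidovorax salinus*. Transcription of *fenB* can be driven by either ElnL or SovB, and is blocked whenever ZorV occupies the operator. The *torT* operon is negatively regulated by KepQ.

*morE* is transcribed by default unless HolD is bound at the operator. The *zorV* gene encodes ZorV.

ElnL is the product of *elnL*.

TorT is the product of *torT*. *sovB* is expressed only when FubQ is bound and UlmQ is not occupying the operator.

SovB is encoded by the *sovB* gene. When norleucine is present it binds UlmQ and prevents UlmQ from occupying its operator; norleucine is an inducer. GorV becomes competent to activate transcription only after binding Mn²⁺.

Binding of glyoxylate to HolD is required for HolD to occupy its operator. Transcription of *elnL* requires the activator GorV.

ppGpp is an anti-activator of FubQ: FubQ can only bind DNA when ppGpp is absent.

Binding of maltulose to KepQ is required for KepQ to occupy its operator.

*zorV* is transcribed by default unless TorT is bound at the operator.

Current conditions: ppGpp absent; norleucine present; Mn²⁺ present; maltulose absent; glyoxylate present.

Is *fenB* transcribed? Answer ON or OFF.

ON

Mn²⁺ is present, so GorV is active.
No repressor is bound and GorV is active, so *elnL* is transcribed.
So ElnL is produced and active.
Norleucine is present, so UlmQ is inactive.
ppGpp is absent, so FubQ is active.
No repressor is bound and FubQ is active, so *sovB* is transcribed.
So SovB is produced and active.
Maltulose is absent, so KepQ is inactive.
With no repressor bound, *torT* is transcribed.
So TorT is produced and active.
With repressor TorT bound, *zorV* is not transcribed.
So ZorV is not produced.
Activator ElnL is present, so *fenB* is transcribed.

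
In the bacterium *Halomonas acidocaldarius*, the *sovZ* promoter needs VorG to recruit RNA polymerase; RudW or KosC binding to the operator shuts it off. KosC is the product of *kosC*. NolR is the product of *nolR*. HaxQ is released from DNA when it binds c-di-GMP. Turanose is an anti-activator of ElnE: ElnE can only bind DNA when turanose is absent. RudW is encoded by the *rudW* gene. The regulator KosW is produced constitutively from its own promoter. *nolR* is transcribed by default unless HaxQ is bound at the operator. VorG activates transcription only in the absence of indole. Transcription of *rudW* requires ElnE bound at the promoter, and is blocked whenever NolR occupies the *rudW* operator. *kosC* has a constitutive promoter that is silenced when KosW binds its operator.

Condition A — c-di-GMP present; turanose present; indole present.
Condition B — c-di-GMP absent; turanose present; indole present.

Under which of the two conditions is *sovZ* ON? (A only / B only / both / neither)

neither

Condition A:
c-di-GMP is present, so HaxQ is inactive.
With no repressor bound, *nolR* is transcribed.
So NolR is produced and active.
Turanose is present, so ElnE is inactive.
With repressor NolR bound, *rudW* is not transcribed.
So RudW is not produced.
KosW is produced constitutively and is active.
With repressor KosW bound, *kosC* is not transcribed.
So KosC is not produced.
Indole is present, so VorG is inactive.
Required activator VorG is absent, so *sovZ* is not transcribed.
→ *sovZ* is OFF in A.
Condition B:
c-di-GMP is absent, so HaxQ is active.
With repressor HaxQ bound, *nolR* is not transcribed.
So NolR is not produced.
Turanose is present, so ElnE is inactive.
Required activator ElnE is absent, so *rudW* is not transcribed.
So RudW is not produced.
KosW is produced constitutively and is active.
With repressor KosW bound, *kosC* is not transcribed.
So KosC is not produced.
Indole is present, so VorG is inactive.
Required activator VorG is absent, so *sovZ* is not transcribed.
→ *sovZ* is OFF in B.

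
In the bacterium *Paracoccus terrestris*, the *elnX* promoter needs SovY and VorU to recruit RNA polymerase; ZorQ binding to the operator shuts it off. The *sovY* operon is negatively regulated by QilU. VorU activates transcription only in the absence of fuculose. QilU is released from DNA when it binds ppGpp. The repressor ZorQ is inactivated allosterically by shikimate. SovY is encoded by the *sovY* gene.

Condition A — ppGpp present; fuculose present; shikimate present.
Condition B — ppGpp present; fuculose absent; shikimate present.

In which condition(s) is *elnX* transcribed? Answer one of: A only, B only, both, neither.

B only

Condition A:
ppGpp is present, so QilU is inactive.
With no repressor bound, *sovY* is transcribed.
So SovY is produced and active.
Fuculose is present, so VorU is inactive.
Shikimate is present, so ZorQ is inactive.
Required activator VorU is absent, so *elnX* is not transcribed.
→ *elnX* is OFF in A.
Condition B:
ppGpp is present, so QilU is inactive.
With no repressor bound, *sovY* is transcribed.
So SovY is produced and active.
Fuculose is absent, so VorU is active.
Shikimate is present, so ZorQ is inactive.
No repressor is bound and SovY and VorU are active, so *elnX* is transcribed.
→ *elnX* is ON in B.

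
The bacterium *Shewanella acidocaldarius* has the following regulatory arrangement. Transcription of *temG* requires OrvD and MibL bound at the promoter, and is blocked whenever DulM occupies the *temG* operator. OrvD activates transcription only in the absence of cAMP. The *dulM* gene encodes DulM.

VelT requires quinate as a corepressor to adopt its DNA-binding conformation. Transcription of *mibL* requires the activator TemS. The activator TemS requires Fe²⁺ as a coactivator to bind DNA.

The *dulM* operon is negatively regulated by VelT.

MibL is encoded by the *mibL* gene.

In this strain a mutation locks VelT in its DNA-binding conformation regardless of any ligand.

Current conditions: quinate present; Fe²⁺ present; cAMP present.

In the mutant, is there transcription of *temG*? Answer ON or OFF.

OFF

cAMP is present, so OrvD is inactive.
Fe²⁺ is present, so TemS is active.
No repressor is bound and TemS is active, so *mibL* is transcribed.
So MibL is produced and active.
VelT is constitutively active in this strain.
With repressor VelT bound, *dulM* is not transcribed.
So DulM is not produced.
Required activator OrvD is absent, so *temG* is not transcribed.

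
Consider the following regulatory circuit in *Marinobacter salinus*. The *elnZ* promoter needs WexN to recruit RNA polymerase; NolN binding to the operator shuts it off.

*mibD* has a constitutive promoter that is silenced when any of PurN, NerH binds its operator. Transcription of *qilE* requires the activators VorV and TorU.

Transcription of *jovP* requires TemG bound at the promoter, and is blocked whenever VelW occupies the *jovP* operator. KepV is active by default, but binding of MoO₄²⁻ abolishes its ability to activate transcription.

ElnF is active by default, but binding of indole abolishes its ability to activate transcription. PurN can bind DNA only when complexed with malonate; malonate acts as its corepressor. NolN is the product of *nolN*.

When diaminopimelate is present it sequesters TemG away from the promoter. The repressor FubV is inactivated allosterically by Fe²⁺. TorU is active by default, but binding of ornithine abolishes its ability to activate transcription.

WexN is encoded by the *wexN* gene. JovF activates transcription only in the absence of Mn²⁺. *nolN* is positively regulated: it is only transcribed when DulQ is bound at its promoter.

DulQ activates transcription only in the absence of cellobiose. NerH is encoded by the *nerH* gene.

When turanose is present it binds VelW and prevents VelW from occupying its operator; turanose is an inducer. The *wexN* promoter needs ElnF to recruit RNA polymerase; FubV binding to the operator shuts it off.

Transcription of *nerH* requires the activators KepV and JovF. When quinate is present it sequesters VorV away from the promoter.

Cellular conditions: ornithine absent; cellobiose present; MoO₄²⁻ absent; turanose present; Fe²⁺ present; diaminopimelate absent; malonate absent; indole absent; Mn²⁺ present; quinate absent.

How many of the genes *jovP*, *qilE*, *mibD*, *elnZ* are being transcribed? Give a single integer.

4

Turanose is present, so VelW is inactive.
Diaminopimelate is absent, so TemG is active.
No repressor is bound and TemG is active, so *jovP* is transcribed.
→ *jovP* is ON.
Quinate is absent, so VorV is active.
Ornithine is absent, so TorU is active.
No repressor is bound and VorV and TorU are active, so *qilE* is transcribed.
→ *qilE* is ON.
Malonate is absent, so PurN is inactive.
MoO₄²⁻ is absent, so KepV is active.
Mn²⁺ is present, so JovF is inactive.
Required activator JovF is absent, so *nerH* is not transcribed.
So NerH is not produced.
With no repressor bound, *mibD* is transcribed.
→ *mibD* is ON.
Fe²⁺ is present, so FubV is inactive.
Indole is absent, so ElnF is active.
No repressor is bound and ElnF is active, so *wexN* is transcribed.
So WexN is produced and active.
Cellobiose is present, so DulQ is inactive.
Required activator DulQ is absent, so *nolN* is not transcribed.
So NolN is not produced.
No repressor is bound and WexN is active, so *elnZ* is transcribed.
→ *elnZ* is ON.
4 of the 4 genes are transcribed.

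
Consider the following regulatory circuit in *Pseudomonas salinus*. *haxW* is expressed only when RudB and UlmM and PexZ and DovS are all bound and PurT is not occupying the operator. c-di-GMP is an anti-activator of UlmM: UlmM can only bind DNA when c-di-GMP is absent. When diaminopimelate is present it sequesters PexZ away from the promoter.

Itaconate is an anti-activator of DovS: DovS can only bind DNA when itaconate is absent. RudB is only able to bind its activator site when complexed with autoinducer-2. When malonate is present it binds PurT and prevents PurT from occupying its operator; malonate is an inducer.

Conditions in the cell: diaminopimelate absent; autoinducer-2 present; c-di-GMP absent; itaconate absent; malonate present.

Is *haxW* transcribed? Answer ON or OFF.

Autoinducer-2 is present, so RudB is active.
Malonate is present, so PurT is inactive.
c-di-GMP is absent, so UlmM is active.
Diaminopimelate is absent, so PexZ is active.
Itaconate is absent, so DovS is active.
No repressor is bound and RudB and UlmM and PexZ and DovS are active, so *haxW* is transcribed.

ON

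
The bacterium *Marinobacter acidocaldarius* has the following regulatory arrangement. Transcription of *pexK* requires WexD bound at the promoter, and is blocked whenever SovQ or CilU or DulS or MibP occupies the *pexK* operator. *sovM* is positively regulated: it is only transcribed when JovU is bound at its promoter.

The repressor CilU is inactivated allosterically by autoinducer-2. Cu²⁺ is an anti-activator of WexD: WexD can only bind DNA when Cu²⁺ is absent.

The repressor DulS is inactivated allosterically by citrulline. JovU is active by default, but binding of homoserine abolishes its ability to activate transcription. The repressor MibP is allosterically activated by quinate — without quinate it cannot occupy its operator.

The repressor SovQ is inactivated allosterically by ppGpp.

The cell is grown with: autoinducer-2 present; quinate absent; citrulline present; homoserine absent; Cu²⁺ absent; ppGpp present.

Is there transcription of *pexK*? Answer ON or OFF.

ON

ppGpp is present, so SovQ is inactive.
Cu²⁺ is absent, so WexD is active.
Autoinducer-2 is present, so CilU is inactive.
Citrulline is present, so DulS is inactive.
Quinate is absent, so MibP is inactive.
No repressor is bound and WexD is active, so *pexK* is transcribed.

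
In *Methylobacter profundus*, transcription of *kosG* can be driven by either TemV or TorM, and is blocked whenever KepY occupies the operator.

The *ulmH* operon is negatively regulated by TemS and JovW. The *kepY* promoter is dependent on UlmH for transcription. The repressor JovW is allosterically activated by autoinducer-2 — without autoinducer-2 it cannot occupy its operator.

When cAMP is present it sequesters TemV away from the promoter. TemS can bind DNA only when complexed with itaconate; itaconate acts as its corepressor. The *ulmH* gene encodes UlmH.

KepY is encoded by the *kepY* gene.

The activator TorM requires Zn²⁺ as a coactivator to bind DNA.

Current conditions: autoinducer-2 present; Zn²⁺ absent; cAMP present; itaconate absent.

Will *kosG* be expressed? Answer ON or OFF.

OFF

cAMP is present, so TemV is inactive.
Zn²⁺ is absent, so TorM is inactive.
Itaconate is absent, so TemS is inactive.
Autoinducer-2 is present, so JovW is active.
With repressor JovW bound, *ulmH* is not transcribed.
So UlmH is not produced.
Required activator UlmH is absent, so *kepY* is not transcribed.
So KepY is not produced.
No activator is available at the *kosG* promoter, so *kosG* is not transcribed.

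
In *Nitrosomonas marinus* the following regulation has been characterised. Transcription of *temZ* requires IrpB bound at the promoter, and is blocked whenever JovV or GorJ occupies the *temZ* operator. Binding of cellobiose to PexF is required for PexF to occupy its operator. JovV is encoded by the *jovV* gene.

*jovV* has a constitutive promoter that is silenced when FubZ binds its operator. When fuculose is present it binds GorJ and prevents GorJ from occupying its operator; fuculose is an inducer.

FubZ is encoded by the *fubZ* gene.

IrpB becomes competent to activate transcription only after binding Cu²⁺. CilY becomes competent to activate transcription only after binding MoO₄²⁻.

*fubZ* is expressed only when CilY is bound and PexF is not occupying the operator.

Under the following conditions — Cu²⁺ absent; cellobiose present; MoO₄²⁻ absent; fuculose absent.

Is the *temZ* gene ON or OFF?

OFF

Cu²⁺ is absent, so IrpB is inactive.
MoO₄²⁻ is absent, so CilY is inactive.
Cellobiose is present, so PexF is active.
With repressor PexF bound, *fubZ* is not transcribed.
So FubZ is not produced.
With no repressor bound, *jovV* is transcribed.
So JovV is produced and active.
Fuculose is absent, so GorJ is active.
With repressor JovV bound, *temZ* is not transcribed.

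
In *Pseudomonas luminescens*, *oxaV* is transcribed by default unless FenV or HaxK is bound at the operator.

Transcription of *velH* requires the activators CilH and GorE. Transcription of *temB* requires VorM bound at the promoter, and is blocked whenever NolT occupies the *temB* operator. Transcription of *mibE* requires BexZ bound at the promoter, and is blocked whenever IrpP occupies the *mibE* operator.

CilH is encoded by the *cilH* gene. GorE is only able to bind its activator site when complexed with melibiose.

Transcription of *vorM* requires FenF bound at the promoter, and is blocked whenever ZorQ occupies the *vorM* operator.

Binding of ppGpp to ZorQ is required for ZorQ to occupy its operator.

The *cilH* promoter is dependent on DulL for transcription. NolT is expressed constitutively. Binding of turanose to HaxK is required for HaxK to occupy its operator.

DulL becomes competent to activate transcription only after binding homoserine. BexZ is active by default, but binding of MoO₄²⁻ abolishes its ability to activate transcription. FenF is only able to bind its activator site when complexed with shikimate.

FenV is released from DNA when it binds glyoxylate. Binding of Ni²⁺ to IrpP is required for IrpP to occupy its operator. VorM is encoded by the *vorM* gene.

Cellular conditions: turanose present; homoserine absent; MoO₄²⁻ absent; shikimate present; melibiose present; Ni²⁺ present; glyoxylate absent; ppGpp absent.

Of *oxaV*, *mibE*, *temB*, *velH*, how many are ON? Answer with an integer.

Glyoxylate is absent, so FenV is active.
Turanose is present, so HaxK is active.
With repressor FenV bound, *oxaV* is not transcribed.
→ *oxaV* is OFF.
MoO₄²⁻ is absent, so BexZ is active.
Ni²⁺ is present, so IrpP is active.
With repressor IrpP bound, *mibE* is not transcribed.
→ *mibE* is OFF.
Shikimate is present, so FenF is active.
ppGpp is absent, so ZorQ is inactive.
No repressor is bound and FenF is active, so *vorM* is transcribed.
So VorM is produced and active.
NolT is produced constitutively and is active.
With repressor NolT bound, *temB* is not transcribed.
→ *temB* is OFF.
Homoserine is absent, so DulL is inactive.
Required activator DulL is absent, so *cilH* is not transcribed.
So CilH is not produced.
Melibiose is present, so GorE is active.
Required activator CilH is absent, so *velH* is not transcribed.
→ *velH* is OFF.
0 of the 4 genes are transcribed.

0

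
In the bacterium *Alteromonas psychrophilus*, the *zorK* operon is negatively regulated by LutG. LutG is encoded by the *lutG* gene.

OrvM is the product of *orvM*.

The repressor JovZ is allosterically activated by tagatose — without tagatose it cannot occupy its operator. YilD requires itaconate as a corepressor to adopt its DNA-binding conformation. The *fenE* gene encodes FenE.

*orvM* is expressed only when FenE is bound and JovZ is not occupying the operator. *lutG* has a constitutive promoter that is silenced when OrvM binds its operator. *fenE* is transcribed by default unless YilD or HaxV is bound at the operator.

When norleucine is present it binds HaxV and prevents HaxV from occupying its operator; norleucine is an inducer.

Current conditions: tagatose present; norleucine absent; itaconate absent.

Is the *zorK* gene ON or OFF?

OFF

Itaconate is absent, so YilD is inactive.
Norleucine is absent, so HaxV is active.
With repressor HaxV bound, *fenE* is not transcribed.
So FenE is not produced.
Tagatose is present, so JovZ is active.
With repressor JovZ bound, *orvM* is not transcribed.
So OrvM is not produced.
With no repressor bound, *lutG* is transcribed.
So LutG is produced and active.
With repressor LutG bound, *zorK* is not transcribed.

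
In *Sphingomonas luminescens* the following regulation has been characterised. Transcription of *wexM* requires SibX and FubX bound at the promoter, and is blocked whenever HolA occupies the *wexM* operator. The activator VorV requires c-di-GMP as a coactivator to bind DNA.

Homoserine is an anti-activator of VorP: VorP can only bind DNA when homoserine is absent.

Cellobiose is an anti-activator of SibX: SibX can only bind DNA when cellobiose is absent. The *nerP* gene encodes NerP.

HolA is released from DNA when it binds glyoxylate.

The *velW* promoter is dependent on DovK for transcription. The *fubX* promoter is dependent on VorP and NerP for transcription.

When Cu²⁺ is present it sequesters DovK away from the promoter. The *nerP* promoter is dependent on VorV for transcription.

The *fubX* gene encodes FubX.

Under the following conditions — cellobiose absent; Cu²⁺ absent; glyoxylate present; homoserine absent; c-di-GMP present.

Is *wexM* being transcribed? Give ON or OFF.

Glyoxylate is present, so HolA is inactive.
Cellobiose is absent, so SibX is active.
Homoserine is absent, so VorP is active.
c-di-GMP is present, so VorV is active.
No repressor is bound and VorV is active, so *nerP* is transcribed.
So NerP is produced and active.
No repressor is bound and VorP and NerP are active, so *fubX* is transcribed.
So FubX is produced and active.
No repressor is bound and SibX and FubX are active, so *wexM* is transcribed.

ON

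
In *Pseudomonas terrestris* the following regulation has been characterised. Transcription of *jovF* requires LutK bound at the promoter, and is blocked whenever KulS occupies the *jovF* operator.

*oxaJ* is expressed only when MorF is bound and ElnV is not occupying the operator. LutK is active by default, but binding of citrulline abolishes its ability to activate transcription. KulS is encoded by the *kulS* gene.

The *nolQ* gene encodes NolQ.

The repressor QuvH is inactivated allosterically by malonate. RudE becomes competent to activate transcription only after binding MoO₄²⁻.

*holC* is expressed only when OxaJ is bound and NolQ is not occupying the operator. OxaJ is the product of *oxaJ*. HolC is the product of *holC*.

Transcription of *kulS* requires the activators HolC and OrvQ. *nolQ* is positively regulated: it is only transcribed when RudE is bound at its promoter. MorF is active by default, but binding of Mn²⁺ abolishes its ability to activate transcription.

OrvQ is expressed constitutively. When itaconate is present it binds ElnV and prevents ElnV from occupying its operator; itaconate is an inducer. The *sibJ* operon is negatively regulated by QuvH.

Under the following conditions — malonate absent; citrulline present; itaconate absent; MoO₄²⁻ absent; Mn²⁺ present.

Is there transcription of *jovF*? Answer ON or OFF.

Citrulline is present, so LutK is inactive.
Mn²⁺ is present, so MorF is inactive.
Itaconate is absent, so ElnV is active.
With repressor ElnV bound, *oxaJ* is not transcribed.
So OxaJ is not produced.
MoO₄²⁻ is absent, so RudE is inactive.
Required activator RudE is absent, so *nolQ* is not transcribed.
So NolQ is not produced.
Required activator OxaJ is absent, so *holC* is not transcribed.
So HolC is not produced.
OrvQ is produced constitutively and is active.
Required activator HolC is absent, so *kulS* is not transcribed.
So KulS is not produced.
Required activator LutK is absent, so *jovF* is not transcribed.

OFF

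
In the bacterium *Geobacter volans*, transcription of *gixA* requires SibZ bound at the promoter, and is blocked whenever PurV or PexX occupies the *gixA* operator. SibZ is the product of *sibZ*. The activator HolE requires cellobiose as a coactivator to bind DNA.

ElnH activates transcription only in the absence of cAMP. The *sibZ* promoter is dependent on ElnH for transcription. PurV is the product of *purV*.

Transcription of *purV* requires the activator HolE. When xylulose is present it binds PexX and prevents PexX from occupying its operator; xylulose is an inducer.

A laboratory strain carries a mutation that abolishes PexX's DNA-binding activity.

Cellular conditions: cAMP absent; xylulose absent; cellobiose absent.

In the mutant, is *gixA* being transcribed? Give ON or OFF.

ON

Cellobiose is absent, so HolE is inactive.
Required activator HolE is absent, so *purV* is not transcribed.
So PurV is not produced.
PexX is non-functional in this strain, so it has no effect.
cAMP is absent, so ElnH is active.
No repressor is bound and ElnH is active, so *sibZ* is transcribed.
So SibZ is produced and active.
No repressor is bound and SibZ is active, so *gixA* is transcribed.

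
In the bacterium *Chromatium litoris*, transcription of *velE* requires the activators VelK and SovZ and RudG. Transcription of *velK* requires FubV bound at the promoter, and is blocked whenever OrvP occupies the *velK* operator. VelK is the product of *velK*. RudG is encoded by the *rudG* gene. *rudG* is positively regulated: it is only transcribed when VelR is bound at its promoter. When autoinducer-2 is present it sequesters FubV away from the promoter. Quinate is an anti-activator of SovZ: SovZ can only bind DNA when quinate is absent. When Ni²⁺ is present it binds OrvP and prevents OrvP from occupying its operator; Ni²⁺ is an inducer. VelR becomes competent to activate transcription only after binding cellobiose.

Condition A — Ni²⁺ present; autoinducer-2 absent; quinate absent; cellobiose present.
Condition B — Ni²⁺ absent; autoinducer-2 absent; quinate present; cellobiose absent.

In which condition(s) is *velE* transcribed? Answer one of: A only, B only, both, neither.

Condition A:
Ni²⁺ is present, so OrvP is inactive.
Autoinducer-2 is absent, so FubV is active.
No repressor is bound and FubV is active, so *velK* is transcribed.
So VelK is produced and active.
Quinate is absent, so SovZ is active.
Cellobiose is present, so VelR is active.
No repressor is bound and VelR is active, so *rudG* is transcribed.
So RudG is produced and active.
No repressor is bound and VelK and SovZ and RudG are active, so *velE* is transcribed.
→ *velE* is ON in A.
Condition B:
Ni²⁺ is absent, so OrvP is active.
Autoinducer-2 is absent, so FubV is active.
With repressor OrvP bound, *velK* is not transcribed.
So VelK is not produced.
Quinate is present, so SovZ is inactive.
Cellobiose is absent, so VelR is inactive.
Required activator VelR is absent, so *rudG* is not transcribed.
So RudG is not produced.
Required activator VelK is absent, so *velE* is not transcribed.
→ *velE* is OFF in B.

A only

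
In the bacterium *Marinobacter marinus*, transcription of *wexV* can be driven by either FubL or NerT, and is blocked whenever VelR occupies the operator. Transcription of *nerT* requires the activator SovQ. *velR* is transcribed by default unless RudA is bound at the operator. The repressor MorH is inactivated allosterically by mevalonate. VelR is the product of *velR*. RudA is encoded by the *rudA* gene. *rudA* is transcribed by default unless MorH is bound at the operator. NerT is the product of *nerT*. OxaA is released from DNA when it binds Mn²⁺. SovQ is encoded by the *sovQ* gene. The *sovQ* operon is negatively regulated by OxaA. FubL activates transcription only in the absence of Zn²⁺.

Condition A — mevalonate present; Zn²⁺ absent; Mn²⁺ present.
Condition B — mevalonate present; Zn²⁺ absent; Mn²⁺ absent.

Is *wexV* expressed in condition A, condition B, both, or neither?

Condition A:
Mevalonate is present, so MorH is inactive.
With no repressor bound, *rudA* is transcribed.
So RudA is produced and active.
With repressor RudA bound, *velR* is not transcribed.
So VelR is not produced.
Zn²⁺ is absent, so FubL is active.
Mn²⁺ is present, so OxaA is inactive.
With no repressor bound, *sovQ* is transcribed.
So SovQ is produced and active.
No repressor is bound and SovQ is active, so *nerT* is transcribed.
So NerT is produced and active.
Activator FubL is present, so *wexV* is transcribed.
→ *wexV* is ON in A.
Condition B:
Mevalonate is present, so MorH is inactive.
With no repressor bound, *rudA* is transcribed.
So RudA is produced and active.
With repressor RudA bound, *velR* is not transcribed.
So VelR is not produced.
Zn²⁺ is absent, so FubL is active.
Mn²⁺ is absent, so OxaA is active.
With repressor OxaA bound, *sovQ* is not transcribed.
So SovQ is not produced.
Required activator SovQ is absent, so *nerT* is not transcribed.
So NerT is not produced.
Activator FubL is present, so *wexV* is transcribed.
→ *wexV* is ON in B.

both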